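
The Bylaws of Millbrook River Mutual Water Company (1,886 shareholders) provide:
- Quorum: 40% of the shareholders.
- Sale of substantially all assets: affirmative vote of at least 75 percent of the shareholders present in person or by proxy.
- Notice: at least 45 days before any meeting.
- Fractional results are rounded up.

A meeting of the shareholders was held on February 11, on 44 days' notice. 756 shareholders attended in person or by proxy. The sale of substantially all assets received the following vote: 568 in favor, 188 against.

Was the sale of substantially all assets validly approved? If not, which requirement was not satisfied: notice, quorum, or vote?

Notice: 44 days given; 45 required. Not satisfied.
Quorum: 40% of 1,886 = 754.40, rounded up to 755; 756 present. Satisfied.
Vote: requires three-fourths of those present (756); 3/4 of 756 = 567, so 567 needed; 568 in favor. Satisfied.

Invalid — notice requirement not satisfied.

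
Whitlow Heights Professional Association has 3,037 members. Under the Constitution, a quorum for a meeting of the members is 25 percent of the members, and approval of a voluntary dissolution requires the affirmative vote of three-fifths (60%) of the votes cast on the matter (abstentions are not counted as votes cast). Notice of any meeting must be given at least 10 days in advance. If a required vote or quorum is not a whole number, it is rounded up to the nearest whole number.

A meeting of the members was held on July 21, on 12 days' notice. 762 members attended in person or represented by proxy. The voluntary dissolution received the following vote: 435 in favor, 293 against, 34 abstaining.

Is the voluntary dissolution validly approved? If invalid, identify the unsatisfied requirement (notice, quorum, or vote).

Notice: 12 days given; 10 required. Satisfied.
Quorum: 25% of 3,037 = 759.25, rounded up to 760; 762 present. Satisfied.
Vote: requires three-fifths of the votes cast (762 − 34 abstaining = 728); 3/5 of 728 = 436.80, rounded up to 437, so 437 needed; 435 in favor. Not satisfied.

Invalid — vote requirement not satisfied.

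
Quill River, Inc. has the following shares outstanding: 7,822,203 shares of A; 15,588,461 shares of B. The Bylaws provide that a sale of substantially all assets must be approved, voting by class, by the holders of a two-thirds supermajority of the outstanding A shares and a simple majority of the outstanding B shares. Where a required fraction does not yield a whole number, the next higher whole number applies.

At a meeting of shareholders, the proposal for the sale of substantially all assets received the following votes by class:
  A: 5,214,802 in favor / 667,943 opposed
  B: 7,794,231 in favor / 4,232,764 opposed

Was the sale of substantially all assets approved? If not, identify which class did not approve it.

A: 2/3 of 7822203 = 5214802; 5,214,802 required, 5,214,802 in favor — approved.
B: a majority of 15588461 is 7794231; 7,794,231 required, 7,794,231 in favor — approved.

Approved — every class gave the required vote.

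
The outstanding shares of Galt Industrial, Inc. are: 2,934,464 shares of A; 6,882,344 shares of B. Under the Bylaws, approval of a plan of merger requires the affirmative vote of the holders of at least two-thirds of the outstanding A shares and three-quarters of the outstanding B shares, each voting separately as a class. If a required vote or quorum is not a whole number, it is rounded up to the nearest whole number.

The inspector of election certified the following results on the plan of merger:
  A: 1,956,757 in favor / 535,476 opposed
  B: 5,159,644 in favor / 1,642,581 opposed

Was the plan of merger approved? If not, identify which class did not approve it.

Not approved — the B shares did not give the required vote.

A: 2/3 of 2934464 = 1956309.33, rounded up to 1956310; 1,956,310 required, 1,956,757 in favor — approved.
B: 3/4 of 6882344 = 5161758; 5,161,758 required, 5,159,644 in favor — not approved.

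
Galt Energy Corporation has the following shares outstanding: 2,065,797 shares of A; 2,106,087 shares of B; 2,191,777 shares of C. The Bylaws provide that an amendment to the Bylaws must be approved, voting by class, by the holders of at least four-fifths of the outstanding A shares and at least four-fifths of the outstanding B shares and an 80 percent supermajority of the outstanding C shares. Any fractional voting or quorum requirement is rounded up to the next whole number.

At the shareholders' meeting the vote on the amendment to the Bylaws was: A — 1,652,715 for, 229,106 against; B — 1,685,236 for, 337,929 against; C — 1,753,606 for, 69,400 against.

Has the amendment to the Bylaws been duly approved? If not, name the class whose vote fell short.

Approved — every class gave the required vote.

A: 4/5 of 2065797 = 1652637.60, rounded up to 1652638; 1,652,638 required, 1,652,715 in favor — approved.
B: 4/5 of 2106087 = 1684869.60, rounded up to 1684870; 1,684,870 required, 1,685,236 in favor — approved.
C: 4/5 of 2191777 = 1753421.60, rounded up to 1753422; 1,753,422 required, 1,753,606 in favor — approved.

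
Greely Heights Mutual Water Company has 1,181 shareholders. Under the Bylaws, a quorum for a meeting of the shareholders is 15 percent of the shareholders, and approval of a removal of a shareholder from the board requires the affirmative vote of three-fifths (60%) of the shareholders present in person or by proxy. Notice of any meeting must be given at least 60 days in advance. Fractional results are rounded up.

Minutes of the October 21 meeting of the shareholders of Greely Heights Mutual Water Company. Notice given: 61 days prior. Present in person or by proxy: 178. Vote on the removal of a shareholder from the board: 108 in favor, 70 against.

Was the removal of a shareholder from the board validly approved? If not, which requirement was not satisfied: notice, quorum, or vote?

Valid — all requirements satisfied.

Notice: 61 days given; 60 required. Satisfied.
Quorum: 15% of 1,181 = 177.15, rounded up to 178; 178 present. Satisfied.
Vote: requires three-fifths of those present (178); 3/5 of 178 = 106.80, rounded up to 107, so 107 needed; 108 in favor. Satisfied.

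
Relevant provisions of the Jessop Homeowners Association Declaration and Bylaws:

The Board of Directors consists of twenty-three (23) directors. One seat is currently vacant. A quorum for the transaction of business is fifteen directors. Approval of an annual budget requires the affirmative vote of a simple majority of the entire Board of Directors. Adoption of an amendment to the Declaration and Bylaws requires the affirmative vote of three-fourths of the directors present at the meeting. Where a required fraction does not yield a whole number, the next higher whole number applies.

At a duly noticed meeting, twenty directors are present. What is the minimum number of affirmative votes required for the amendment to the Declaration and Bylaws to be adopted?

15

The amendment to the Declaration and Bylaws requires three-fourths of the directors present (20).
3/4 of 20 = 15.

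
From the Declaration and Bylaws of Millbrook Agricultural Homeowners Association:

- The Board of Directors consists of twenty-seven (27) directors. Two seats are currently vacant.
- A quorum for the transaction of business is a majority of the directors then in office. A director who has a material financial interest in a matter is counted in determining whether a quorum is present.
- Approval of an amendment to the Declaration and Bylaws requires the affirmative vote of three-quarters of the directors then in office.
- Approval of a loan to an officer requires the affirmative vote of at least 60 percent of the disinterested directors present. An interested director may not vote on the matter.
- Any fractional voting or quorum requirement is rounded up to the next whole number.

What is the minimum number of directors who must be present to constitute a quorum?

13

A majority of 25 is 13.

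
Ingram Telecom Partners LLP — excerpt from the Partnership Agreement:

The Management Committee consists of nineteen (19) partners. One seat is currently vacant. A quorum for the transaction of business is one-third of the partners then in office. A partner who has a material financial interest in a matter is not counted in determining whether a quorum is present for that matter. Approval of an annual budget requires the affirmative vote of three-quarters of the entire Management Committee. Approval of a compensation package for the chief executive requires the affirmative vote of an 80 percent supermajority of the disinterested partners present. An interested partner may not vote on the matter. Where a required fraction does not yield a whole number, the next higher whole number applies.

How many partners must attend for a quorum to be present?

6

1/3 of 18 = 6.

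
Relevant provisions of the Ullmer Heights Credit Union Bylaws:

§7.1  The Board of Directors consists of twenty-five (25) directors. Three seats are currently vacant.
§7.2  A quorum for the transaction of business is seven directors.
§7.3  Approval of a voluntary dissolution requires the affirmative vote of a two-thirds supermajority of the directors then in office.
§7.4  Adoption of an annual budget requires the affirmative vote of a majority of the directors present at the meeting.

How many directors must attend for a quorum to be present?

The quorum is fixed at 7.

7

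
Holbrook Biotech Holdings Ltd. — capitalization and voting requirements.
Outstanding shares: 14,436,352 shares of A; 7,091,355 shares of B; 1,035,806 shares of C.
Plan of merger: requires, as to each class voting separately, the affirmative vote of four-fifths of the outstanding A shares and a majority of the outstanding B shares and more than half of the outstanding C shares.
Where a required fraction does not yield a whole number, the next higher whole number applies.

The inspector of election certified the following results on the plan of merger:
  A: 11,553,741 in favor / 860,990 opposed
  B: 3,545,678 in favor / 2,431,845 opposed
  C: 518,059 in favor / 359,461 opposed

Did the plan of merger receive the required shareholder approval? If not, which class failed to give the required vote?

A: 4/5 of 14436352 = 11549081.60, rounded up to 11549082; 11,549,082 required, 11,553,741 in favor — approved.
B: a majority of 7091355 is 3545678; 3,545,678 required, 3,545,678 in favor — approved.
C: a majority of 1035806 is 517904; 517,904 required, 518,059 in favor — approved.

Approved — every class gave the required vote.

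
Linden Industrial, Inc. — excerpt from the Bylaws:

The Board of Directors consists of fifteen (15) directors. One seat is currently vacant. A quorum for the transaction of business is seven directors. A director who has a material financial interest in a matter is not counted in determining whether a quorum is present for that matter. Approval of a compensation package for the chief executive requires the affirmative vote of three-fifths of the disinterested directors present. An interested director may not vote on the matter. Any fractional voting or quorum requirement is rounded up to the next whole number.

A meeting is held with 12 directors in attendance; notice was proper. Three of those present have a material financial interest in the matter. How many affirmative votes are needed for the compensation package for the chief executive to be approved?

The compensation package for the chief executive requires three-fifths of the disinterested directors present (12 − 3 = 9).
3/5 of 9 = 5.40, rounded up to 6.

6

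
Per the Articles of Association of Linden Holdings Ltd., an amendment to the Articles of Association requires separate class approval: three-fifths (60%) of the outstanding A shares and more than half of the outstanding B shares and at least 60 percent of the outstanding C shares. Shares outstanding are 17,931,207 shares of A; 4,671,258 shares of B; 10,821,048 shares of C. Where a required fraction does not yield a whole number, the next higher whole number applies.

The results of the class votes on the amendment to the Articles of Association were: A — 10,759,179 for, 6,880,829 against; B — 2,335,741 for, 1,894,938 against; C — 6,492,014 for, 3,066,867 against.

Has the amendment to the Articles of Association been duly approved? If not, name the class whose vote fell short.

Not approved — the C shares did not give the required vote.

A: 3/5 of 17931207 = 10758724.20, rounded up to 10758725; 10,758,725 required, 10,759,179 in favor — approved.
B: a majority of 4671258 is 2335630; 2,335,630 required, 2,335,741 in favor — approved.
C: 3/5 of 10821048 = 6492628.80, rounded up to 6492629; 6,492,629 required, 6,492,014 in favor — not approved.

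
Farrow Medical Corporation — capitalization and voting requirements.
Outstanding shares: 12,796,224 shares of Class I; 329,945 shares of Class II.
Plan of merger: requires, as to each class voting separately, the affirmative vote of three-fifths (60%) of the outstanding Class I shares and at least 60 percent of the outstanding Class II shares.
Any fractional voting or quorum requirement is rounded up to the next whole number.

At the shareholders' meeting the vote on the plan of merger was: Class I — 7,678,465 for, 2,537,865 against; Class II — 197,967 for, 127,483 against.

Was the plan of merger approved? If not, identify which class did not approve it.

Class I: 3/5 of 12796224 = 7677734.40, rounded up to 7677735; 7,677,735 required, 7,678,465 in favor — approved.
Class II: 3/5 of 329945 = 197967; 197,967 required, 197,967 in favor — approved.

Approved — every class gave the required vote.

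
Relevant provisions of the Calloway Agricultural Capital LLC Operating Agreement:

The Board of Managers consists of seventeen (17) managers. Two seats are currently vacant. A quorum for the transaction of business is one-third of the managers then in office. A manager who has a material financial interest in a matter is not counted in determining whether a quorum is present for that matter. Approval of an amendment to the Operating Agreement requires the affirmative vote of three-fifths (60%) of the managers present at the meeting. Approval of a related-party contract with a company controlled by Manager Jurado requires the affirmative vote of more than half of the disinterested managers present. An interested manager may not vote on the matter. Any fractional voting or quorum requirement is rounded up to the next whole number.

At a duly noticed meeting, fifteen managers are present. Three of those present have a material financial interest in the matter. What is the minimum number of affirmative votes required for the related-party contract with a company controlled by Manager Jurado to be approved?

The related-party contract with a company controlled by Manager Jurado requires a majority of the disinterested managers present (15 − 3 = 12).
A majority of 12 is 7.

7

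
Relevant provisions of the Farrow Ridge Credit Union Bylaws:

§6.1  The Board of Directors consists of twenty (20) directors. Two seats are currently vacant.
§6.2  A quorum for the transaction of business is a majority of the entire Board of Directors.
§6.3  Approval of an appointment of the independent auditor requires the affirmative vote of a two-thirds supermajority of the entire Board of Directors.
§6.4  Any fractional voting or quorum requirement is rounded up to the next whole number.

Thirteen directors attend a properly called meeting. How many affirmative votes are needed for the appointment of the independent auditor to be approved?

The appointment of the independent auditor requires two-thirds of the entire Board of Directors (20).
2/3 of 20 = 13.33, rounded up to 14.
(Only 13 can vote, so the appointment of the independent auditor cannot pass at this meeting, but the required vote is still 14.)

14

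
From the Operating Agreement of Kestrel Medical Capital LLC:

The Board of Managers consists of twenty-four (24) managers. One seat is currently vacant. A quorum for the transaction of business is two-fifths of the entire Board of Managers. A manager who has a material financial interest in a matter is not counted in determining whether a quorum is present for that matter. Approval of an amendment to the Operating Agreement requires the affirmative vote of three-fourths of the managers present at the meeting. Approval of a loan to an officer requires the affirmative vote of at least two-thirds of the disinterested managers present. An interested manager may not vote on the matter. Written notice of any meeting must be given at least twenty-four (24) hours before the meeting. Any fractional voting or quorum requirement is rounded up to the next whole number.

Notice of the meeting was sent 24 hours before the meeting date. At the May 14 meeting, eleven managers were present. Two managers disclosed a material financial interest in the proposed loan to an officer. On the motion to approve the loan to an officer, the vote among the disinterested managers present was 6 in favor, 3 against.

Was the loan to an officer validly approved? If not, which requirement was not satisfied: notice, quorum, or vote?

Invalid — quorum requirement not satisfied.

Notice: 24 hours given; 24 required (24 ≥ 24). Satisfied.
Quorum: 11 present, but the 2 interested managers do not count, leaving 9. Quorum is 10. Not satisfied.
Vote: the loan to an officer requires two-thirds of the disinterested managers present (11 − 2 = 9). 2/3 of 9 = 6, so 6 affirmative votes are needed; 6 voted in favor. Satisfied. (Moot — without a quorum no business can be validly transacted.)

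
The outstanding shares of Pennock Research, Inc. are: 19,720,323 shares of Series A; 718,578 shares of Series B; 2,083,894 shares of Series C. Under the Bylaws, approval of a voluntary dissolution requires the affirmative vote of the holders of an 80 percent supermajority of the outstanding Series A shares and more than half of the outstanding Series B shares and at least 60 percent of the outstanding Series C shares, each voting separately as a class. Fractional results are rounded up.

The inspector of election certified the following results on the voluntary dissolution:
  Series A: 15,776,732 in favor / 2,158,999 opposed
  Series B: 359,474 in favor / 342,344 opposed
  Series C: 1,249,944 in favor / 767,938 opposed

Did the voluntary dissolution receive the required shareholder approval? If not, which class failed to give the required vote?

Not approved — the Series C shares did not give the required vote.

Series A: 4/5 of 19720323 = 15776258.40, rounded up to 15776259; 15,776,259 required, 15,776,732 in favor — approved.
Series B: a majority of 718578 is 359290; 359,290 required, 359,474 in favor — approved.
Series C: 3/5 of 2083894 = 1250336.40, rounded up to 1250337; 1,250,337 required, 1,249,944 in favor — not approved.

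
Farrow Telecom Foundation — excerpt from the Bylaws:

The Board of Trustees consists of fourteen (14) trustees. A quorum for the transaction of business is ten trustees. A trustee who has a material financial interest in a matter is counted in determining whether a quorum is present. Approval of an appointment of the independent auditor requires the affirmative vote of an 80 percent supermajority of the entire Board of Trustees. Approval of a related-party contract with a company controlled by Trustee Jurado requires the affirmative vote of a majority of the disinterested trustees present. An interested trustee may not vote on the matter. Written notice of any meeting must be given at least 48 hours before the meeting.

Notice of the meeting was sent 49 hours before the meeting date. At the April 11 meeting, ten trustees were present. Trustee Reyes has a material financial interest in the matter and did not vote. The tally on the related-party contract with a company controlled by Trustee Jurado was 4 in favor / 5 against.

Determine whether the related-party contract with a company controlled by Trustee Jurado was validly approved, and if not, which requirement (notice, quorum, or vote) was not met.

Invalid — vote requirement not satisfied.

Notice: 49 hours given; 48 required (49 ≥ 48). Satisfied.
Quorum: 10 present (interested trustees count toward quorum); quorum is 10. Satisfied.
Vote: the related-party contract with a company controlled by Trustee Jurado requires a majority of the disinterested trustees present (10 − 1 = 9). A majority of 9 is 5, so 5 affirmative votes are needed; 4 voted in favor. Not satisfied.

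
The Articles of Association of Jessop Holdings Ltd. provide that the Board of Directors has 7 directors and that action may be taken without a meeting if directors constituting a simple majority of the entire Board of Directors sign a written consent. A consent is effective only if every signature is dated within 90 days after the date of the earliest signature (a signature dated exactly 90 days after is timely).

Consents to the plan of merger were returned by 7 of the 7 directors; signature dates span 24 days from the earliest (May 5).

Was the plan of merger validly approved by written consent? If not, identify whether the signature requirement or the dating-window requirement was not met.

Effective — both the signature and dating-window requirements are satisfied.

Signatures required: a simple majority of 7 — a majority of 7 is 4, so 4 needed; 7 signed. Sufficient.
Dating window: the latest signature is 24 days after the earliest; the limit is 90 days. Within the window.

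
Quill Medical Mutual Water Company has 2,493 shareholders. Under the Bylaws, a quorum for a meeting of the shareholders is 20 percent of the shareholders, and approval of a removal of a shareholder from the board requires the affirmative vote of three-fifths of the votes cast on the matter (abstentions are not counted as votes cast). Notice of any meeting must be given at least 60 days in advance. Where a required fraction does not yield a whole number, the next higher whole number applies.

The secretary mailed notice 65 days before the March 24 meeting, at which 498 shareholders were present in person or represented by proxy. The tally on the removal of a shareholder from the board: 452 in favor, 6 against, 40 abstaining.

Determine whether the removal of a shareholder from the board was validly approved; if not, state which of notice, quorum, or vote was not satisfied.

Notice: 65 days given; 60 required. Satisfied.
Quorum: 20% of 2,493 = 498.60, rounded up to 499; 498 present. Not satisfied.
Vote: requires three-fifths of the votes cast (498 − 40 abstaining = 458); 3/5 of 458 = 274.80, rounded up to 275, so 275 needed; 452 in favor. Satisfied.

Invalid — quorum requirement not satisfied.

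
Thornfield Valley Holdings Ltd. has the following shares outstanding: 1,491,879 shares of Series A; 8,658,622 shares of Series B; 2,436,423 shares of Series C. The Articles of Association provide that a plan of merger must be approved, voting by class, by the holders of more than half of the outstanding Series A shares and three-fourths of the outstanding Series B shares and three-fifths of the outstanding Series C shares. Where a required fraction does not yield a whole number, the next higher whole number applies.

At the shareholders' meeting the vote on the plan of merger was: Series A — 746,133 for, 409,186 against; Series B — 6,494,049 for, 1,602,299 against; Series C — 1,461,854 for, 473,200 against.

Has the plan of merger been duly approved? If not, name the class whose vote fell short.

Series A: a majority of 1491879 is 745940; 745,940 required, 746,133 in favor — approved.
Series B: 3/4 of 8658622 = 6493966.50, rounded up to 6493967; 6,493,967 required, 6,494,049 in favor — approved.
Series C: 3/5 of 2436423 = 1461853.80, rounded up to 1461854; 1,461,854 required, 1,461,854 in favor — approved.

Approved — every class gave the required vote.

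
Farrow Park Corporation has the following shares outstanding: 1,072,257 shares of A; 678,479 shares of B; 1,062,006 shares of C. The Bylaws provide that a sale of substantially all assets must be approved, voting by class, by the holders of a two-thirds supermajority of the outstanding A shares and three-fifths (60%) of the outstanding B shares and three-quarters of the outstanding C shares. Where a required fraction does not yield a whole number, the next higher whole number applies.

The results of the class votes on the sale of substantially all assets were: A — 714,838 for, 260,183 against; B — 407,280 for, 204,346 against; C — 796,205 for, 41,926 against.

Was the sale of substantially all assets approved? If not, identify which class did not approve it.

Not approved — the C shares did not give the required vote.

A: 2/3 of 1072257 = 714838; 714,838 required, 714,838 in favor — approved.
B: 3/5 of 678479 = 407087.40, rounded up to 407088; 407,088 required, 407,280 in favor — approved.
C: 3/4 of 1062006 = 796504.50, rounded up to 796505; 796,505 required, 796,205 in favor — not approved.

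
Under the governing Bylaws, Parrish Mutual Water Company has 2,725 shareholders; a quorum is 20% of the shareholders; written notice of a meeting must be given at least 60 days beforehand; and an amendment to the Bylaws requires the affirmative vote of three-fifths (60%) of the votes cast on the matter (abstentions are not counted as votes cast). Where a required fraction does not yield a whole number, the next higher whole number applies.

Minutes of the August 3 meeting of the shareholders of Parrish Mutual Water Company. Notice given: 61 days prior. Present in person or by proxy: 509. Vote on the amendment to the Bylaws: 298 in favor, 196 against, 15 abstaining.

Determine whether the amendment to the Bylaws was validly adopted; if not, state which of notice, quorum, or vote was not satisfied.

Notice: 61 days given; 60 required. Satisfied.
Quorum: 20% of 2,725 = 545; 509 present. Not satisfied.
Vote: requires three-fifths of the votes cast (509 − 15 abstaining = 494); 3/5 of 494 = 296.40, rounded up to 297, so 297 needed; 298 in favor. Satisfied.

Invalid — quorum requirement not satisfied.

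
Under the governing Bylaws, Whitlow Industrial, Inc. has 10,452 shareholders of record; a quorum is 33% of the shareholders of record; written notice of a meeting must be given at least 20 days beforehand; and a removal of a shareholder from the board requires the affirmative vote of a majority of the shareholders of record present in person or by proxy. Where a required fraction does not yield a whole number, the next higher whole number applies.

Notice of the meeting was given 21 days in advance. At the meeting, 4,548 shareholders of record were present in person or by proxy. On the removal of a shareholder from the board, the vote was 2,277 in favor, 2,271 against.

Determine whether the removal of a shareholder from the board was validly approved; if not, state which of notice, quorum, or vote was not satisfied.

Valid — all requirements satisfied.

Notice: 21 days given; 20 required. Satisfied.
Quorum: 33% of 10,452 = 3,449.16, rounded up to 3,450; 4,548 present. Satisfied.
Vote: requires a majority of those present (4,548); a majority of 4548 is 2275, so 2,275 needed; 2,277 in favor. Satisfied.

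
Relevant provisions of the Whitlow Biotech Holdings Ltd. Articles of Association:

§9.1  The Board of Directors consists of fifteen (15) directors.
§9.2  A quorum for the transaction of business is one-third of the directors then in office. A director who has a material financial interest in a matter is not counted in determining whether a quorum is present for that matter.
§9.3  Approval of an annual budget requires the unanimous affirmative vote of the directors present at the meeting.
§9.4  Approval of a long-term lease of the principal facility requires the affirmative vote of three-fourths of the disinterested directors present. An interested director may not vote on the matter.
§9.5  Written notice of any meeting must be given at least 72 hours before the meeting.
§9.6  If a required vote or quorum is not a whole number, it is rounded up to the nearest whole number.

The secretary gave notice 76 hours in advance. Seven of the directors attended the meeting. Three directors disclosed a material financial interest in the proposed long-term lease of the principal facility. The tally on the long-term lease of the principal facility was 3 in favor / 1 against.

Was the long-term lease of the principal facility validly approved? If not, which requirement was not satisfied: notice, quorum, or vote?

Invalid — quorum requirement not satisfied.

Notice: 76 hours given; 72 required (76 ≥ 72). Satisfied.
Quorum: 7 present, but the 3 interested directors do not count, leaving 4. Quorum is 5. Not satisfied.
Vote: the long-term lease of the principal facility requires three-fourths of the disinterested directors present (7 − 3 = 4). 3/4 of 4 = 3, so 3 affirmative votes are needed; 3 voted in favor. Satisfied. (Moot — without a quorum no business can be validly transacted.)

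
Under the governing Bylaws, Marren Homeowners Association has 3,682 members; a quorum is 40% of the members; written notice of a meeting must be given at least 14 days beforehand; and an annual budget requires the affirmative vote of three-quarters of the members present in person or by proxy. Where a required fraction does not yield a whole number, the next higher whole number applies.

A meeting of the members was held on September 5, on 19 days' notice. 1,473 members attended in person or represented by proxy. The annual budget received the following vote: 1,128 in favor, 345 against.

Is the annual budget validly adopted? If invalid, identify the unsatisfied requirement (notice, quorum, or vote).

Valid — all requirements satisfied.

Notice: 19 days given; 14 required. Satisfied.
Quorum: 40% of 3,682 = 1,472.80, rounded up to 1,473; 1,473 present. Satisfied.
Vote: requires three-fourths of those present (1,473); 3/4 of 1473 = 1104.75, rounded up to 1105, so 1,105 needed; 1,128 in favor. Satisfied.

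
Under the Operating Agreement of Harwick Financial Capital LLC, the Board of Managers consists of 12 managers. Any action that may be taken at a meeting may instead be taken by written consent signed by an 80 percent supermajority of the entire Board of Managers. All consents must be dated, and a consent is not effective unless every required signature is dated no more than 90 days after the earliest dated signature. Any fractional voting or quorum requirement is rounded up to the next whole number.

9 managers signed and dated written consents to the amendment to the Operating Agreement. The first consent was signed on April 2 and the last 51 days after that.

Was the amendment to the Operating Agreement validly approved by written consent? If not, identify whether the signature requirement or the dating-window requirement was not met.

Not effective — insufficient signatures.

Signatures required: an 80 percent supermajority of 12 — 4/5 of 12 = 9.60, rounded up to 10, so 10 needed; 9 signed. Insufficient.
Dating window: the latest signature is 51 days after the earliest; the limit is 90 days. Within the window.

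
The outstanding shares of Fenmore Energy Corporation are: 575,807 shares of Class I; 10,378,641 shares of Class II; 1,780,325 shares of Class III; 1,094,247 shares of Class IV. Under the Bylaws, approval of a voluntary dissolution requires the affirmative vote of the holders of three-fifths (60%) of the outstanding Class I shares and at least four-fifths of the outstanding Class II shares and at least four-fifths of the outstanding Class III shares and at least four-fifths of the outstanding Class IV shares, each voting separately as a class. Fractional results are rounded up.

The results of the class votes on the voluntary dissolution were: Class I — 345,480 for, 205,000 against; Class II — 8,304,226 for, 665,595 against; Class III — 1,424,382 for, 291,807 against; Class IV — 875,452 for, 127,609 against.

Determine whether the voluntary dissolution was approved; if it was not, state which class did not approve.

Class I: 3/5 of 575807 = 345484.20, rounded up to 345485; 345,485 required, 345,480 in favor — not approved.
Class II: 4/5 of 10378641 = 8302912.80, rounded up to 8302913; 8,302,913 required, 8,304,226 in favor — approved.
Class III: 4/5 of 1780325 = 1424260; 1,424,260 required, 1,424,382 in favor — approved.
Class IV: 4/5 of 1094247 = 875397.60, rounded up to 875398; 875,398 required, 875,452 in favor — approved.

Not approved — the Class I shares did not give the required vote.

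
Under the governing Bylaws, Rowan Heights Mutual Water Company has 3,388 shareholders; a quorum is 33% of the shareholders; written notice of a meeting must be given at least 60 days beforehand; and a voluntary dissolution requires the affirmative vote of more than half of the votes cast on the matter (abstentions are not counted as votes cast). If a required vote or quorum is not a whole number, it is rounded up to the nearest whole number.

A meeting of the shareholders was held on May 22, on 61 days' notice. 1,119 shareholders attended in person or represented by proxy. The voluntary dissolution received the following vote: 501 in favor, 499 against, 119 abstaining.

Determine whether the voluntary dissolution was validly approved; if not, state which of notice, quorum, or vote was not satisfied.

Valid — all requirements satisfied.

Notice: 61 days given; 60 required. Satisfied.
Quorum: 33% of 3,388 = 1,118.04, rounded up to 1,119; 1,119 present. Satisfied.
Vote: requires a majority of the votes cast (1,119 − 119 abstaining = 1,000); a majority of 1000 is 501, so 501 needed; 501 in favor. Satisfied.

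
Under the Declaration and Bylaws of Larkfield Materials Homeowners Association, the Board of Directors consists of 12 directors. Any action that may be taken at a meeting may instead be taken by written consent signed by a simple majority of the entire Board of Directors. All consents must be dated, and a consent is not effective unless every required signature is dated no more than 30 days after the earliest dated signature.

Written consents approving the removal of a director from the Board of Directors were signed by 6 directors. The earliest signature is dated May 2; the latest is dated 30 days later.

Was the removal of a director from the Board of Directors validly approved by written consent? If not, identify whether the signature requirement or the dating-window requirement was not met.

Signatures required: a simple majority of 12 — a majority of 12 is 7, so 7 needed; 6 signed. Insufficient.
Dating window: the latest signature is 30 days after the earliest; the limit is 30 days. Within the window.

Not effective — insufficient signatures.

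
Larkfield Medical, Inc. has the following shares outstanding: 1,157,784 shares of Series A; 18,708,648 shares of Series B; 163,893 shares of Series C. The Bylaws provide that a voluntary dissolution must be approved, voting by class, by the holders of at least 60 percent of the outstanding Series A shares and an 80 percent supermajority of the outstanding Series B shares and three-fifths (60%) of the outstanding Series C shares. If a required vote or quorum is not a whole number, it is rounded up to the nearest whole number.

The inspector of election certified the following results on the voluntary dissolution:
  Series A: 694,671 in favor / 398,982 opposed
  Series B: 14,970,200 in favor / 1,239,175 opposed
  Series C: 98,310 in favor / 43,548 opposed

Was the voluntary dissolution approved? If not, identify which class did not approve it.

Series A: 3/5 of 1157784 = 694670.40, rounded up to 694671; 694,671 required, 694,671 in favor — approved.
Series B: 4/5 of 18708648 = 14966918.40, rounded up to 14966919; 14,966,919 required, 14,970,200 in favor — approved.
Series C: 3/5 of 163893 = 98335.80, rounded up to 98336; 98,336 required, 98,310 in favor — not approved.

Not approved — the Series C shares did not give the required vote.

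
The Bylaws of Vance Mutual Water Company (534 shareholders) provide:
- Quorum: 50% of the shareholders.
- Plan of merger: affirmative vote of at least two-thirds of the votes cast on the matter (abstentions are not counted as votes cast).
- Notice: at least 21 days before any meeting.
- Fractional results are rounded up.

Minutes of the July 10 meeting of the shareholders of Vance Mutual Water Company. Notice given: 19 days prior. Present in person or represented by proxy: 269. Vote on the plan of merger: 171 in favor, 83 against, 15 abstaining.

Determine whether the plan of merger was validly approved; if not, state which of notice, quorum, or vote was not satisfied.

Notice: 19 days given; 21 required. Not satisfied.
Quorum: 50% of 534 = 267; 269 present. Satisfied.
Vote: requires two-thirds of the votes cast (269 − 15 abstaining = 254); 2/3 of 254 = 169.33, rounded up to 170, so 170 needed; 171 in favor. Satisfied.

Invalid — notice requirement not satisfied.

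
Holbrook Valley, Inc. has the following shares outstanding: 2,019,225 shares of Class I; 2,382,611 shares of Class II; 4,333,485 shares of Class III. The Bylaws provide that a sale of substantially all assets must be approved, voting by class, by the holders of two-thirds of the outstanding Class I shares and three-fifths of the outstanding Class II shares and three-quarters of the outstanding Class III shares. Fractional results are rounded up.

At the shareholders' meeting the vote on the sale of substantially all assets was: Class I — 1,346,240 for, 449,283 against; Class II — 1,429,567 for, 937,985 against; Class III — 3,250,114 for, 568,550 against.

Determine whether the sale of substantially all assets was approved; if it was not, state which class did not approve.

Class I: 2/3 of 2019225 = 1346150; 1,346,150 required, 1,346,240 in favor — approved.
Class II: 3/5 of 2382611 = 1429566.60, rounded up to 1429567; 1,429,567 required, 1,429,567 in favor — approved.
Class III: 3/4 of 4333485 = 3250113.75, rounded up to 3250114; 3,250,114 required, 3,250,114 in favor — approved.

Approved — every class gave the required vote.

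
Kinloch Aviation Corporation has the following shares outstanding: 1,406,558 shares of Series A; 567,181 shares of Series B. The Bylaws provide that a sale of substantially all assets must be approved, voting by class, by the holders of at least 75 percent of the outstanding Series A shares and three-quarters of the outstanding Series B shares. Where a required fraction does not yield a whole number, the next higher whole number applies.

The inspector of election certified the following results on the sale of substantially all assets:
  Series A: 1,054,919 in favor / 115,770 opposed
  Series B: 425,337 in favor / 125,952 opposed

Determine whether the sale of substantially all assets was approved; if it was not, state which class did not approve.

Not approved — the Series B shares did not give the required vote.

Series A: 3/4 of 1406558 = 1054918.50, rounded up to 1054919; 1,054,919 required, 1,054,919 in favor — approved.
Series B: 3/4 of 567181 = 425385.75, rounded up to 425386; 425,386 required, 425,337 in favor — not approved.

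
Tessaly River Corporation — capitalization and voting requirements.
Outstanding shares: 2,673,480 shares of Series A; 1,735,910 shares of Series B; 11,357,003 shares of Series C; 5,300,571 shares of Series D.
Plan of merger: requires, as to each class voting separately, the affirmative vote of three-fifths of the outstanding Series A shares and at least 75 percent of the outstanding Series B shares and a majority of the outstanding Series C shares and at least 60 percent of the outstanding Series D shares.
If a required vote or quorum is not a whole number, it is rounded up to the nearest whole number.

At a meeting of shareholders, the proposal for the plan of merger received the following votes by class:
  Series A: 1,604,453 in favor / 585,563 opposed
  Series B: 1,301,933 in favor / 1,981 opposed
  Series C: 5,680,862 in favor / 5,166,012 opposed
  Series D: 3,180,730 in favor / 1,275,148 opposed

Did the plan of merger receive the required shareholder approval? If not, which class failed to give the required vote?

Approved — every class gave the required vote.

Series A: 3/5 of 2673480 = 1604088; 1,604,088 required, 1,604,453 in favor — approved.
Series B: 3/4 of 1735910 = 1301932.50, rounded up to 1301933; 1,301,933 required, 1,301,933 in favor — approved.
Series C: a majority of 11357003 is 5678502; 5,678,502 required, 5,680,862 in favor — approved.
Series D: 3/5 of 5300571 = 3180342.60, rounded up to 3180343; 3,180,343 required, 3,180,730 in favor — approved.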